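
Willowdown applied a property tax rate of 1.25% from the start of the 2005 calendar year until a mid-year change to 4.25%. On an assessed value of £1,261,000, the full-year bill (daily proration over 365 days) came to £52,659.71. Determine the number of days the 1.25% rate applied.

9 days

Let d = days at the first rate; then 365 − d days at the second rate.
£1,261,000 × [1.25%·d + 4.25%·(365−d)] / 365 = £52,659.71
Solving gives d = 9, so the new rate took effect on 10 Jan 2005.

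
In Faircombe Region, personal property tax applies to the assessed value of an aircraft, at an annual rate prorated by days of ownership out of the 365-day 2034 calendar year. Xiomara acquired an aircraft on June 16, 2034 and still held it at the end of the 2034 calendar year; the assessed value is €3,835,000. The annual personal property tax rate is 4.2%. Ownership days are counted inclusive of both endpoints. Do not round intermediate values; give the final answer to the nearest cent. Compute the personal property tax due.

€87,816.25

Days held (June 16 – December 31, 2034): 199 out of 365
Tax = €3,835,000 × 4.2% × 199/365 = €87,816.2466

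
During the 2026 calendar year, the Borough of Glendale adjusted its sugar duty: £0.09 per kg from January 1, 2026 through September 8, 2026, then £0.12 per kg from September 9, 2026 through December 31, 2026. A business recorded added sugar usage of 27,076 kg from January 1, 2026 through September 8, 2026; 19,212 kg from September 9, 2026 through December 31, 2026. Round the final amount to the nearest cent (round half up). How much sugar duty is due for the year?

£4,742.28

January 1 – September 8, 2026: 27,076 kg at £0.09/kg → £2,436.84
September 9 – December 31, 2026: 19,212 kg at £0.12/kg → £2,305.44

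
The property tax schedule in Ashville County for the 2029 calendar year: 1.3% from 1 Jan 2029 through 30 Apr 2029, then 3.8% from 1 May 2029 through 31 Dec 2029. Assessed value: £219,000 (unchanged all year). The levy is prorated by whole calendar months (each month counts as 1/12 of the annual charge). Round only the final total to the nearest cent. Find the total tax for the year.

1 Jan – 30 Apr 2029: 4 months at 1.3% → £219,000 × 1.3% × 4/12 = £949.0000
1 May – 31 Dec 2029: 8 months at 3.8% → £219,000 × 3.8% × 8/12 = £5,548.0000
Total = £6,497.0000

£6,497.00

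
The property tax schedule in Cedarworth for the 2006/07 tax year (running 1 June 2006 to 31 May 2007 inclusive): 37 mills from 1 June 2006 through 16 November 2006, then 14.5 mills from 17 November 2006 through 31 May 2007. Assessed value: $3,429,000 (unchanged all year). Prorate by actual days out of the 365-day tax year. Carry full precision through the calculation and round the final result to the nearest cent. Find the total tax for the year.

1 June – 16 November 2006: 169 days at 37 mills → $3,429,000 × 3.7% × 169/365 = $58,743.9370
17 November 2006 – 31 May 2007: 196 days at 14.5 mills → $3,429,000 × 1.45% × 196/365 = $26,699.2274
Total = $85,443.1644

$85,443.16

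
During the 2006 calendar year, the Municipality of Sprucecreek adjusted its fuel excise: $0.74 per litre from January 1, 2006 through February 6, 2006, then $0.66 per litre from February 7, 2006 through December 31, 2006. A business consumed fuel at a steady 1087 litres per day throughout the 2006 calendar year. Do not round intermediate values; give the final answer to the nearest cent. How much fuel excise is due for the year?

$265,075.82

January 1 – February 6, 2006: 37 days × 1087 litres/day = 40,219 litres at $0.74/litre → $29,762.06
February 7 – December 31, 2006: 328 days × 1087 litres/day = 356,536 litres at $0.66/litre → $235,313.76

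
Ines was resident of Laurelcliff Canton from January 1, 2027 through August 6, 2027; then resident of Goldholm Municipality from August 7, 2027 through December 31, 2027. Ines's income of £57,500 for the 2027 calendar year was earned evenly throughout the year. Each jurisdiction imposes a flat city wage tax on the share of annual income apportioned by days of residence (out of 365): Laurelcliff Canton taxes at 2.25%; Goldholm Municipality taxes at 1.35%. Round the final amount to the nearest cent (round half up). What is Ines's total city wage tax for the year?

£1,085.33

Laurelcliff Canton, January 1 – August 6, 2027: 218 days → £57,500 × 2.25% × 218/365 = £772.7055
Goldholm Municipality, August 7 – December 31, 2027: 147 days → £57,500 × 1.35% × 147/365 = £312.6267
Total = £1,085.3322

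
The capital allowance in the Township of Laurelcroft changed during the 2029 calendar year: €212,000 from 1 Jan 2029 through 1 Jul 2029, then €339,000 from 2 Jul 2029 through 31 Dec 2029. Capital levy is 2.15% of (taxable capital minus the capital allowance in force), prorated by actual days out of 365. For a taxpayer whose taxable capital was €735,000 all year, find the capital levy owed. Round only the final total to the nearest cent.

€9,875.51

1 Jan – 1 Jul 2029: 182 days, exemption €212,000 → (€735,000 − €212,000) × 2.15% × 182/365 = €5,606.8466
2 Jul – 31 Dec 2029: 183 days, exemption €339,000 → (€735,000 − €339,000) × 2.15% × 183/365 = €4,268.6630
Total = €9,875.5096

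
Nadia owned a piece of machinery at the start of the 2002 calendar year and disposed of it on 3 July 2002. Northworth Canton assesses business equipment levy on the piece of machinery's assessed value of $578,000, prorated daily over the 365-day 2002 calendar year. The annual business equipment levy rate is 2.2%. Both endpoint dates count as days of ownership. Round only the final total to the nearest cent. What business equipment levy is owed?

$6,410.26

Days held (1 January – 3 July 2002): 184 out of 365
Tax = $578,000 × 2.2% × 184/365 = $6,410.2575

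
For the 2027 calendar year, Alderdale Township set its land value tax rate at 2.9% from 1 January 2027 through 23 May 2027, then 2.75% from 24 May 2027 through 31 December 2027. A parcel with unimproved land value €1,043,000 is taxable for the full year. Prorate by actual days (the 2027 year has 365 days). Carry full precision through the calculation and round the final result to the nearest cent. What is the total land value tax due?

€29,295.44

1 January – 23 May 2027: 143 days at 2.9% → €1,043,000 × 2.9% × 143/365 = €11,850.1945
24 May – 31 December 2027: 222 days at 2.75% → €1,043,000 × 2.75% × 222/365 = €17,445.2466
Total = €29,295.4411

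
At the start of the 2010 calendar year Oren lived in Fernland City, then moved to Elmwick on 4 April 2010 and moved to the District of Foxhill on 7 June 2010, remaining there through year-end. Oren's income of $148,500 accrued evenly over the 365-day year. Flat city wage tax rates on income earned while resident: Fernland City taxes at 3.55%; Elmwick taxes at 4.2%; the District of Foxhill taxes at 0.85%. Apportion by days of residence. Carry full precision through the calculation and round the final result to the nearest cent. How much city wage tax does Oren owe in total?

$3,156.13

Fernland City, 1 January – 3 April 2010: 93 days → $148,500 × 3.55% × 93/365 = $1,343.2130
Elmwick, 4 April – 6 June 2010: 64 days → $148,500 × 4.2% × 64/365 = $1,093.6110
The District of Foxhill, 7 June – 31 December 2010: 208 days → $148,500 × 0.85% × 208/365 = $719.3096
Total = $3,156.1336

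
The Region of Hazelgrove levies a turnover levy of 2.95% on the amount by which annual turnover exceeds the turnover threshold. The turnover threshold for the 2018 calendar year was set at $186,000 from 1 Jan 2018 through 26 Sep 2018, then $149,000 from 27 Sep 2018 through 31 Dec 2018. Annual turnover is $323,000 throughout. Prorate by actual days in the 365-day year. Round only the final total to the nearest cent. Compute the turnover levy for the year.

1 Jan – 26 Sep 2018: 269 days, exemption $186,000 → ($323,000 − $186,000) × 2.95% × 269/365 = $2,978.5301
27 Sep – 31 Dec 2018: 96 days, exemption $149,000 → ($323,000 − $149,000) × 2.95% × 96/365 = $1,350.0493
Total = $4,328.5795

$4,328.58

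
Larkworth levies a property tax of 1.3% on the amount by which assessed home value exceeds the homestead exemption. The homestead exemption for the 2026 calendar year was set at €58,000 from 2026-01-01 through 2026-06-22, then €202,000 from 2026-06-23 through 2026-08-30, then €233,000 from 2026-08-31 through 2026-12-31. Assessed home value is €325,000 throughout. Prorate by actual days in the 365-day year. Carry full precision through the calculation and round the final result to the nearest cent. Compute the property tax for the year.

€2,350.47

2026-01-01 to 2026-06-22: 173 days, exemption €58,000 → (€325,000 − €58,000) × 1.3% × 173/365 = €1,645.1589
2026-06-23 to 2026-08-30: 69 days, exemption €202,000 → (€325,000 − €202,000) × 1.3% × 69/365 = €302.2767
2026-08-31 to 2026-12-31: 123 days, exemption €233,000 → (€325,000 − €233,000) × 1.3% × 123/365 = €403.0356
Total = €2,350.4712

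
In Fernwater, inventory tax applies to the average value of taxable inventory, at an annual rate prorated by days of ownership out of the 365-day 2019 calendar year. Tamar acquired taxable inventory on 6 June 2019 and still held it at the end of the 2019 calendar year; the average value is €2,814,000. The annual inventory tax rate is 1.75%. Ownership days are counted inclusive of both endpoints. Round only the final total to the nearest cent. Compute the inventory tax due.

€28,197.82

Days held (6 June – 31 December 2019): 209 out of 365
Tax = €2,814,000 × 1.75% × 209/365 = €28,197.8219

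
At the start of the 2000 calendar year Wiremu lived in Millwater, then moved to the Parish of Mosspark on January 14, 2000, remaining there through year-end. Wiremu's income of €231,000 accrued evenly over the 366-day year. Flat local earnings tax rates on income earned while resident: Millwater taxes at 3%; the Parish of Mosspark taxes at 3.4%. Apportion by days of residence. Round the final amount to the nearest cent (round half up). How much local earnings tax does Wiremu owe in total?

Millwater, January 1 – January 13, 2000: 13 days → €231,000 × 3% × 13/366 = €246.1475
The Parish of Mosspark, January 14 – December 31, 2000: 353 days → €231,000 × 3.4% × 353/366 = €7,575.0328
Total = €7,821.1803

€7,821.18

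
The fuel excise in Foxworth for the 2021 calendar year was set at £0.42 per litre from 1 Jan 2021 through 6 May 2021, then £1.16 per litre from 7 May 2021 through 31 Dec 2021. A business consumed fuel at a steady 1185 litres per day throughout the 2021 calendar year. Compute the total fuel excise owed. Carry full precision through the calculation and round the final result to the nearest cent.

£391239.60

1 Jan – 6 May 2021: 126 days × 1185 litres/day = 149,310 litres at £0.42/litre → £62710.20
7 May – 31 Dec 2021: 239 days × 1185 litres/day = 283,215 litres at £1.16/litre → £328529.40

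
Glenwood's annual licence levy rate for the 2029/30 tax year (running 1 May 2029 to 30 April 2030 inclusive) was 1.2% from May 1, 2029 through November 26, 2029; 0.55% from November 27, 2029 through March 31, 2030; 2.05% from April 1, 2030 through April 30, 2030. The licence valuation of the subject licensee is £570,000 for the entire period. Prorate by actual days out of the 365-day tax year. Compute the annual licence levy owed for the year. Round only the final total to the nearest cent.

May 1 – November 26, 2029: 210 days at 1.2% → £570,000 × 1.2% × 210/365 = £3,935.3425
November 27, 2029 – March 31, 2030: 125 days at 0.55% → £570,000 × 0.55% × 125/365 = £1,073.6301
April 1 – April 30, 2030: 30 days at 2.05% → £570,000 × 2.05% × 30/365 = £960.4110
Total = £5,969.3836

£5,969.38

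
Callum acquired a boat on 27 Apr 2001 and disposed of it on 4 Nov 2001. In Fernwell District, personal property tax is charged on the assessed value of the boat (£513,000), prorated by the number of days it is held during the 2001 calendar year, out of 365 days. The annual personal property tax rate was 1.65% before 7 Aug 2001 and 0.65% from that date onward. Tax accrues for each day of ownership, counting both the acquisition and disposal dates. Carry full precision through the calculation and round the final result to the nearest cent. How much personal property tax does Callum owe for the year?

£3,187.63

27 Apr – 6 Aug 2001: 102 days at 1.65% → £513,000 × 1.65% × 102/365 = £2,365.4219
7 Aug – 4 Nov 2001: 90 days at 0.65% → £513,000 × 0.65% × 90/365 = £822.2055
Total = £3,187.6274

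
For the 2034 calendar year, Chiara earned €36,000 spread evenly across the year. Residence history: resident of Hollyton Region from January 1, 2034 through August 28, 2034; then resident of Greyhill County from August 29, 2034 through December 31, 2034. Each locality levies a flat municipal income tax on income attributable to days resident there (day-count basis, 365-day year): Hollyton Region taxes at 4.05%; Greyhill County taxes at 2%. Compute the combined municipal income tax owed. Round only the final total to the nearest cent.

€1,205.26

Hollyton Region, January 1 – August 28, 2034: 240 days → €36,000 × 4.05% × 240/365 = €958.6849
Greyhill County, August 29 – December 31, 2034: 125 days → €36,000 × 2% × 125/365 = €246.5753
Total = €1,205.2603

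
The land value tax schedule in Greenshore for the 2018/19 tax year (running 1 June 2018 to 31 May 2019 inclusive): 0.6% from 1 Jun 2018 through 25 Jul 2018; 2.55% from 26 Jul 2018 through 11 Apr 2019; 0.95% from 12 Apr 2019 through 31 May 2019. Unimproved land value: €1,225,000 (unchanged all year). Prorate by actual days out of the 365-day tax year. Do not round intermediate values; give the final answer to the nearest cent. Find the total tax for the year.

1 Jun – 25 Jul 2018: 55 days at 0.6% → €1,225,000 × 0.6% × 55/365 = €1,107.5342
26 Jul 2018 – 11 Apr 2019: 260 days at 2.55% → €1,225,000 × 2.55% × 260/365 = €22,251.3699
12 Apr – 31 May 2019: 50 days at 0.95% → €1,225,000 × 0.95% × 50/365 = €1,594.1781
Total = €24,953.0822

€24,953.08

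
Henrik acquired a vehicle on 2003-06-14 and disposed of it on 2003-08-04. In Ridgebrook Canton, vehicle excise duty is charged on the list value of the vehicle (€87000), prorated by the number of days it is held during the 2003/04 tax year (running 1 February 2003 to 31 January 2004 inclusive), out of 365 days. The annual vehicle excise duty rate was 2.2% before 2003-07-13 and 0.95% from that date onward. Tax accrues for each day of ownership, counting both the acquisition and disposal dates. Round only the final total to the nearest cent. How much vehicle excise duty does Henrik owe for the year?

€204.15

2003-06-14 to 2003-07-12: 29 days at 2.2% → €87000 × 2.2% × 29/365 = €152.0712
2003-07-13 to 2003-08-04: 23 days at 0.95% → €87000 × 0.95% × 23/365 = €52.0808
Total = €204.1521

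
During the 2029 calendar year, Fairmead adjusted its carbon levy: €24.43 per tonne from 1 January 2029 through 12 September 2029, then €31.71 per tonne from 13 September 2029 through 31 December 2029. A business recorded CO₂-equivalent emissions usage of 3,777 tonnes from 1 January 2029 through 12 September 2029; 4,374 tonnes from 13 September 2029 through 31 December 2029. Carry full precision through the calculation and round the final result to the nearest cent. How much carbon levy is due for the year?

€230,971.65

1 January – 12 September 2029: 3,777 tonnes at €24.43/tonne → €92,272.11
13 September – 31 December 2029: 4,374 tonnes at €31.71/tonne → €138,699.54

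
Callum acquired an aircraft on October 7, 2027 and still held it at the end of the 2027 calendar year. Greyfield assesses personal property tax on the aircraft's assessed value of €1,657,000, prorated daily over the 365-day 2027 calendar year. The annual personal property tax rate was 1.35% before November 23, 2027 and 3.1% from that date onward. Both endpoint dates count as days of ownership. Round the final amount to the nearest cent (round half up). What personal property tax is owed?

€8,368.98

October 7 – November 22, 2027: 47 days at 1.35% → €1,657,000 × 1.35% × 47/365 = €2,880.4562
November 23 – December 31, 2027: 39 days at 3.1% → €1,657,000 × 3.1% × 39/365 = €5,488.5288
Total = €8,368.9849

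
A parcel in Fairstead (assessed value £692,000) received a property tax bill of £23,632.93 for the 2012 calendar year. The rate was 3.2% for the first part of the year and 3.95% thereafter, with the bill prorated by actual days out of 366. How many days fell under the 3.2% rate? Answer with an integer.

261 days

Let d = days at the first rate; then 366 − d days at the second rate.
£692,000 × [3.2%·d + 3.95%·(366−d)] / 366 = £23,632.93
Solving gives d = 261, so the new rate took effect on 18 Sep 2012.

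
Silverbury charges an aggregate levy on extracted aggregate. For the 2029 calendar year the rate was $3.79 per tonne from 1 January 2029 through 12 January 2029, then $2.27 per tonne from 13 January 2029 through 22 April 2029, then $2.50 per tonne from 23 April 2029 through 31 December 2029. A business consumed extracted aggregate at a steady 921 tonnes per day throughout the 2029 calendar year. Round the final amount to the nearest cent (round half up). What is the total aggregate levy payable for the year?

1 January – 12 January 2029: 12 days × 921 tonnes/day = 11,052 tonnes at $3.79/tonne → $41,887.08
13 January – 22 April 2029: 100 days × 921 tonnes/day = 92,100 tonnes at $2.27/tonne → $209,067.00
23 April – 31 December 2029: 253 days × 921 tonnes/day = 233,013 tonnes at $2.50/tonne → $582,532.50

$833,486.58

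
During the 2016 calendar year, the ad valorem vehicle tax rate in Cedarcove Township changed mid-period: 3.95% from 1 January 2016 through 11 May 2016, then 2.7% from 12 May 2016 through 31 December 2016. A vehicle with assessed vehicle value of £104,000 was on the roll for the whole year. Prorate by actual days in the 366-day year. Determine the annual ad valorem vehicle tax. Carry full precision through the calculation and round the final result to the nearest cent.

1 January – 11 May 2016: 132 days at 3.95% → £104,000 × 3.95% × 132/366 = £1,481.5738
12 May – 31 December 2016: 234 days at 2.7% → £104,000 × 2.7% × 234/366 = £1,795.2787
Total = £3,276.8525

£3,276.85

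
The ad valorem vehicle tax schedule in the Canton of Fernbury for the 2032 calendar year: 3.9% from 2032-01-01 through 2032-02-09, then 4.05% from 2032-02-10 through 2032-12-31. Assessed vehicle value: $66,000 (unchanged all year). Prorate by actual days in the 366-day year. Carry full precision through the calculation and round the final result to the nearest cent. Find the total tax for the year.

$2,662.18

2032-01-01 to 2032-02-09: 40 days at 3.9% → $66,000 × 3.9% × 40/366 = $281.3115
2032-02-10 to 2032-12-31: 326 days at 4.05% → $66,000 × 4.05% × 326/366 = $2,380.8689
Total = $2,662.1803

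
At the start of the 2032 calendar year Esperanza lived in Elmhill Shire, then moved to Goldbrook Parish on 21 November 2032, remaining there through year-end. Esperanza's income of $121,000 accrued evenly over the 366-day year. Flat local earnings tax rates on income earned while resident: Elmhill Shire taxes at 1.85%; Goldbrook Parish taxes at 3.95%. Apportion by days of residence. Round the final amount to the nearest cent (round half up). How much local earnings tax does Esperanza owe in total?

$2,523.15

Elmhill Shire, 1 January – 20 November 2032: 325 days → $121,000 × 1.85% × 325/366 = $1,987.7391
Goldbrook Parish, 21 November – 31 December 2032: 41 days → $121,000 × 3.95% × 41/366 = $535.4085
Total = $2,523.1475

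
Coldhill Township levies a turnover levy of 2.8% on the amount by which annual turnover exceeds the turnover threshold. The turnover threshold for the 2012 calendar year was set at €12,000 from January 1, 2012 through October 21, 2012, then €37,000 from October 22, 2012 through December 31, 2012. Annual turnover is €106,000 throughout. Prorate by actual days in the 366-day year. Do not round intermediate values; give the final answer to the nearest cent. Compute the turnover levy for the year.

January 1 – October 21, 2012: 295 days, exemption €12,000 → (€106,000 − €12,000) × 2.8% × 295/366 = €2,121.4208
October 22 – December 31, 2012: 71 days, exemption €37,000 → (€106,000 − €37,000) × 2.8% × 71/366 = €374.7869
Total = €2,496.2077

€2,496.21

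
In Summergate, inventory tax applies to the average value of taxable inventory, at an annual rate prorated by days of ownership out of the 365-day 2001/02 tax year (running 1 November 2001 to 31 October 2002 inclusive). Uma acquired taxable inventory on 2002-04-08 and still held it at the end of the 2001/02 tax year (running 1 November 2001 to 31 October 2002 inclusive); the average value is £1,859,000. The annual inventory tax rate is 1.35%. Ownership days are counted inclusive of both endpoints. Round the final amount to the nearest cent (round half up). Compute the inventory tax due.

£14,232.81

Days held (2002-04-08 to 2002-10-31): 207 out of 365
Tax = £1,859,000 × 1.35% × 207/365 = £14,232.8096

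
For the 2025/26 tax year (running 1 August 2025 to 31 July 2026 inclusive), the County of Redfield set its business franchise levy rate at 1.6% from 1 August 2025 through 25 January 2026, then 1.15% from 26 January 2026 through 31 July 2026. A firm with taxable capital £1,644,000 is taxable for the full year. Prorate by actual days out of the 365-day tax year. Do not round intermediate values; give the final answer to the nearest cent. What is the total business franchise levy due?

£22,513.79

1 August 2025 – 25 January 2026: 178 days at 1.6% → £1,644,000 × 1.6% × 178/365 = £12,827.7041
26 January – 31 July 2026: 187 days at 1.15% → £1,644,000 × 1.15% × 187/365 = £9,686.0877
Total = £22,513.7918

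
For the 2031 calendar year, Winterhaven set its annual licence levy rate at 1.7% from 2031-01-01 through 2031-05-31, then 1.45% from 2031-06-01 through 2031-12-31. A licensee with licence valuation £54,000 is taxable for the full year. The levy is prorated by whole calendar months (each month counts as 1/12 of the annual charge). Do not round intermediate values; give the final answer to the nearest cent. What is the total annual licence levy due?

2031-01-01 to 2031-05-31: 5 months at 1.7% → £54,000 × 1.7% × 5/12 = £382.5000
2031-06-01 to 2031-12-31: 7 months at 1.45% → £54,000 × 1.45% × 7/12 = £456.7500
Total = £839.2500

£839.25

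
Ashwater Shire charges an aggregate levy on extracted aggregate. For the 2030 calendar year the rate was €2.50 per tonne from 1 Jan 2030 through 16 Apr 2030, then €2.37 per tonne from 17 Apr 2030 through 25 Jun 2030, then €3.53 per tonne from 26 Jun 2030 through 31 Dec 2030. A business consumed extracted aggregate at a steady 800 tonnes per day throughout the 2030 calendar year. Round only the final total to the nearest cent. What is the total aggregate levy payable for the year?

€878,456.00

1 Jan – 16 Apr 2030: 106 days × 800 tonnes/day = 84,800 tonnes at €2.50/tonne → €212,000.00
17 Apr – 25 Jun 2030: 70 days × 800 tonnes/day = 56,000 tonnes at €2.37/tonne → €132,720.00
26 Jun – 31 Dec 2030: 189 days × 800 tonnes/day = 151,200 tonnes at €3.53/tonne → €533,736.00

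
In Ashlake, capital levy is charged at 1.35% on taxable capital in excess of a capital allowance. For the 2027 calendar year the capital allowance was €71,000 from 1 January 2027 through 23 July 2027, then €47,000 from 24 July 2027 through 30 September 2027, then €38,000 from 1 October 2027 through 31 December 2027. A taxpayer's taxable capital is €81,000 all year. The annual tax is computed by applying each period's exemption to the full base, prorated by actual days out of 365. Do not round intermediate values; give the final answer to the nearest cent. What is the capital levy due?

1 January – 23 July 2027: 204 days, exemption €71,000 → (€81,000 − €71,000) × 1.35% × 204/365 = €75.4521
24 July – 30 September 2027: 69 days, exemption €47,000 → (€81,000 − €47,000) × 1.35% × 69/365 = €86.7699
1 October – 31 December 2027: 92 days, exemption €38,000 → (€81,000 − €38,000) × 1.35% × 92/365 = €146.3178
Total = €308.5397

€308.54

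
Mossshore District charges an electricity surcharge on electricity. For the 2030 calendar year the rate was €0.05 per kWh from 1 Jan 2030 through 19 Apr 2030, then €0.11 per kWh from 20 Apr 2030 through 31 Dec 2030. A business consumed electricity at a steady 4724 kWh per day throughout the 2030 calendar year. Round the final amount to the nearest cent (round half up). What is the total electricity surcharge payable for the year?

€158,773.64

1 Jan – 19 Apr 2030: 109 days × 4724 kWh/day = 514,916 kWh at €0.05/kWh → €25,745.80
20 Apr – 31 Dec 2030: 256 days × 4724 kWh/day = 1,209,344 kWh at €0.11/kWh → €133,027.84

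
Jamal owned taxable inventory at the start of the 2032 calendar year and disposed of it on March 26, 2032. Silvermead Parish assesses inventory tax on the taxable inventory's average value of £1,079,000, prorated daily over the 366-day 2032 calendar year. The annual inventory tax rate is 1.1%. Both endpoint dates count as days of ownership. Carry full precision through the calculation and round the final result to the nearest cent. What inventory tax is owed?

Days held (January 1 – March 26, 2032): 86 out of 366
Tax = £1,079,000 × 1.1% × 86/366 = £2,788.8907

£2,788.89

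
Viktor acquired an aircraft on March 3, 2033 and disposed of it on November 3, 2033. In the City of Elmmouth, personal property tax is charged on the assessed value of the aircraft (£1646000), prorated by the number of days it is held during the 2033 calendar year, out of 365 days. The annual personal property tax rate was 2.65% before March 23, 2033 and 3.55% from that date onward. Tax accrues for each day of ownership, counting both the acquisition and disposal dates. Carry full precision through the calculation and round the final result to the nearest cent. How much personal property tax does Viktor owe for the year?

£38570.52

March 3 – March 22, 2033: 20 days at 2.65% → £1646000 × 2.65% × 20/365 = £2390.0822
March 23 – November 3, 2033: 226 days at 3.55% → £1646000 × 3.55% × 226/365 = £36180.4329
Total = £38570.5151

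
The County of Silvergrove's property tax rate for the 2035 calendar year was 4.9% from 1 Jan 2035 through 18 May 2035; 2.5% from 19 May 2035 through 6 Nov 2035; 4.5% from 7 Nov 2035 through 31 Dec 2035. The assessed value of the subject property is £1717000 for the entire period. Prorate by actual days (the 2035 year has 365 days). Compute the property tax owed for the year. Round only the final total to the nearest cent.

£63679.53

1 Jan – 18 May 2035: 138 days at 4.9% → £1717000 × 4.9% × 138/365 = £31809.1890
19 May – 6 Nov 2035: 172 days at 2.5% → £1717000 × 2.5% × 172/365 = £20227.6712
7 Nov – 31 Dec 2035: 55 days at 4.5% → £1717000 × 4.5% × 55/365 = £11642.6712
Total = £63679.5315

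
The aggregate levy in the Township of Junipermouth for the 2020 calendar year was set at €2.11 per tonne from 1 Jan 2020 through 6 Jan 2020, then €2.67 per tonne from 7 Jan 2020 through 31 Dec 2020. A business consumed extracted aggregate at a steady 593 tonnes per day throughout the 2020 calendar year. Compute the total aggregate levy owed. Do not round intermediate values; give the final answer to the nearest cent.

1 Jan – 6 Jan 2020: 6 days × 593 tonnes/day = 3,558 tonnes at €2.11/tonne → €7,507.38
7 Jan – 31 Dec 2020: 360 days × 593 tonnes/day = 213,480 tonnes at €2.67/tonne → €569,991.60

€577,498.98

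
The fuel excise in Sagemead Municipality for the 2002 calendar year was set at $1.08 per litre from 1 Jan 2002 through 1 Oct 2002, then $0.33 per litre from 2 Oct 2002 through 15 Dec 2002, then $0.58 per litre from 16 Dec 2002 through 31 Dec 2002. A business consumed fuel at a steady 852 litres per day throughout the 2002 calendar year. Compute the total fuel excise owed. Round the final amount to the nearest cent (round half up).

1 Jan – 1 Oct 2002: 274 days × 852 litres/day = 233,448 litres at $1.08/litre → $252123.84
2 Oct – 15 Dec 2002: 75 days × 852 litres/day = 63,900 litres at $0.33/litre → $21087.00
16 Dec – 31 Dec 2002: 16 days × 852 litres/day = 13,632 litres at $0.58/litre → $7906.56

$281117.40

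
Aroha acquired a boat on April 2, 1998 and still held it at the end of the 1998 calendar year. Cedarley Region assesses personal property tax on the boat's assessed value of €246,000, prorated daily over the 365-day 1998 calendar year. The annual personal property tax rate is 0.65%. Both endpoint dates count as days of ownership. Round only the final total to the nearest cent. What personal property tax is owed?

€1,200.35

Days held (April 2 – December 31, 1998): 274 out of 365
Tax = €246,000 × 0.65% × 274/365 = €1,200.3452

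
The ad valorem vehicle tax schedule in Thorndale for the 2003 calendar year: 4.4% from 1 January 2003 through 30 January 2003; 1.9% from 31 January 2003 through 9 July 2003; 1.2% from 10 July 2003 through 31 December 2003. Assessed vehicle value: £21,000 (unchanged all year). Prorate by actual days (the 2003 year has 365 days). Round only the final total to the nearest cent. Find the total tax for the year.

1 January – 30 January 2003: 30 days at 4.4% → £21,000 × 4.4% × 30/365 = £75.9452
31 January – 9 July 2003: 160 days at 1.9% → £21,000 × 1.9% × 160/365 = £174.9041
10 July – 31 December 2003: 175 days at 1.2% → £21,000 × 1.2% × 175/365 = £120.8219
Total = £371.6712

£371.67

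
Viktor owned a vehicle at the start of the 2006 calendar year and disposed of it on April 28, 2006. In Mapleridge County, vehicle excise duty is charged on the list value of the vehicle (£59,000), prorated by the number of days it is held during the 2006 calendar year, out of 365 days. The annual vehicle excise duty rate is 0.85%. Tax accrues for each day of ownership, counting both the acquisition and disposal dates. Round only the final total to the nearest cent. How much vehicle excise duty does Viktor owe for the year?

£162.13

Days held (January 1 – April 28, 2006): 118 out of 365
Tax = £59,000 × 0.85% × 118/365 = £162.1288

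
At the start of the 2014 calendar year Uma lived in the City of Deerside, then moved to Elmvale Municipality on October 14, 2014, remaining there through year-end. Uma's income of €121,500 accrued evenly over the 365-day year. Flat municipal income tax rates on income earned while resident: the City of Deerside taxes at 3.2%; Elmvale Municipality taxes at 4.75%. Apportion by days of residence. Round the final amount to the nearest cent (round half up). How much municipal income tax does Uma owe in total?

€4,295.61

The City of Deerside, January 1 – October 13, 2014: 286 days → €121,500 × 3.2% × 286/365 = €3,046.4877
Elmvale Municipality, October 14 – December 31, 2014: 79 days → €121,500 × 4.75% × 79/365 = €1,249.1199
Total = €4,295.6075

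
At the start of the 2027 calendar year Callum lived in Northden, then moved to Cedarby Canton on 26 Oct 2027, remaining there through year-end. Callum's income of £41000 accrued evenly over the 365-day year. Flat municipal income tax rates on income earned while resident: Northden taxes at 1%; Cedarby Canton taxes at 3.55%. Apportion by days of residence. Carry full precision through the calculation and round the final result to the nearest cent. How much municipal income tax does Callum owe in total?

Northden, 1 Jan – 25 Oct 2027: 298 days → £41000 × 1% × 298/365 = £334.7397
Cedarby Canton, 26 Oct – 31 Dec 2027: 67 days → £41000 × 3.55% × 67/365 = £267.1740
Total = £601.9137

£601.91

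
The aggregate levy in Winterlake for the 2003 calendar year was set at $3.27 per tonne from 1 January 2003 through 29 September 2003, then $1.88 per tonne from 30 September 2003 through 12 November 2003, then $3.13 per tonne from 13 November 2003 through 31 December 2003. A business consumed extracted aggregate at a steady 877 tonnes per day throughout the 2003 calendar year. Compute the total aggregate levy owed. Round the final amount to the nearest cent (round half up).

1 January – 29 September 2003: 272 days × 877 tonnes/day = 238,544 tonnes at $3.27/tonne → $780,038.88
30 September – 12 November 2003: 44 days × 877 tonnes/day = 38,588 tonnes at $1.88/tonne → $72,545.44
13 November – 31 December 2003: 49 days × 877 tonnes/day = 42,973 tonnes at $3.13/tonne → $134,505.49

$987,089.81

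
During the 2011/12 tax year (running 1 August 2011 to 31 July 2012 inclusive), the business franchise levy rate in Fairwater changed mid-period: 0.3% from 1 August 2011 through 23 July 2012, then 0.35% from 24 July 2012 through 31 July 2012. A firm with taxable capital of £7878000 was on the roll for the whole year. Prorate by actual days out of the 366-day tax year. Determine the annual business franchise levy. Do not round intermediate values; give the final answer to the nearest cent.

£23720.10

1 August 2011 – 23 July 2012: 358 days at 0.3% → £7878000 × 0.3% × 358/366 = £23117.4098
24 July – 31 July 2012: 8 days at 0.35% → £7878000 × 0.35% × 8/366 = £602.6885
Total = £23720.0984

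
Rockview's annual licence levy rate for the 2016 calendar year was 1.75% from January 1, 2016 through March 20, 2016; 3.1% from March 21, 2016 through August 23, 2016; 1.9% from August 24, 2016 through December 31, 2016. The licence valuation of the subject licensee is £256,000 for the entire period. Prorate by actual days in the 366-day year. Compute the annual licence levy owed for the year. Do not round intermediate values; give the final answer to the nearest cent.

January 1 – March 20, 2016: 80 days at 1.75% → £256,000 × 1.75% × 80/366 = £979.2350
March 21 – August 23, 2016: 156 days at 3.1% → £256,000 × 3.1% × 156/366 = £3,382.5574
August 24 – December 31, 2016: 130 days at 1.9% → £256,000 × 1.9% × 130/366 = £1,727.6503
Total = £6,089.4426

£6,089.44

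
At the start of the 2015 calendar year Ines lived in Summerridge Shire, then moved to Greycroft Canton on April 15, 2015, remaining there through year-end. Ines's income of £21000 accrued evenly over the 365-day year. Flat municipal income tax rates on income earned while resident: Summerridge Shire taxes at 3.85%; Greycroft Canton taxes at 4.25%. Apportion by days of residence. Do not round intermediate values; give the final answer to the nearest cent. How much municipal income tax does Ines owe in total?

£868.57

Summerridge Shire, January 1 – April 14, 2015: 104 days → £21000 × 3.85% × 104/365 = £230.3671
Greycroft Canton, April 15 – December 31, 2015: 261 days → £21000 × 4.25% × 261/365 = £638.1986
Total = £868.5658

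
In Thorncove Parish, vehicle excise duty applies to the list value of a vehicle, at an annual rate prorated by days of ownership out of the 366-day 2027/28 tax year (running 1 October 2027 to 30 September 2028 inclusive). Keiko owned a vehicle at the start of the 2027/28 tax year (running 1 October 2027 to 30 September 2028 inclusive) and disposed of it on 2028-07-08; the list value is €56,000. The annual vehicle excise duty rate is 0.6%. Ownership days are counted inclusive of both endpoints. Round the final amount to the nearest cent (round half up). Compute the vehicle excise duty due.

Days held (2027-10-01 to 2028-07-08): 282 out of 366
Tax = €56,000 × 0.6% × 282/366 = €258.8852

€258.89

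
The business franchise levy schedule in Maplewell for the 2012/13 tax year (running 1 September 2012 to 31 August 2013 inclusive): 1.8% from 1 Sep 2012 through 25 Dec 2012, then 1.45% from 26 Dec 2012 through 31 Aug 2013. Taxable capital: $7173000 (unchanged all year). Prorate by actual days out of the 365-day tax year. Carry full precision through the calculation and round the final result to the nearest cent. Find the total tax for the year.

1 Sep – 25 Dec 2012: 116 days at 1.8% → $7173000 × 1.8% × 116/365 = $41033.4904
26 Dec 2012 – 31 Aug 2013: 249 days at 1.45% → $7173000 × 1.45% × 249/365 = $70953.7438
Total = $111987.2342

$111987.23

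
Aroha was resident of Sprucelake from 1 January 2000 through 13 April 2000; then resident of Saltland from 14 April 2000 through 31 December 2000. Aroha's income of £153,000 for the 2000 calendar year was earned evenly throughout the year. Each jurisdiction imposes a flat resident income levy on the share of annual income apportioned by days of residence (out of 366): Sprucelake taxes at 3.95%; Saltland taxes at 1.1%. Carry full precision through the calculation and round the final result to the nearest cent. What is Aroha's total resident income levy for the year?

Sprucelake, 1 January – 13 April 2000: 104 days → £153,000 × 3.95% × 104/366 = £1,717.2787
Saltland, 14 April – 31 December 2000: 262 days → £153,000 × 1.1% × 262/366 = £1,204.7705
Total = £2,922.0492

£2,922.05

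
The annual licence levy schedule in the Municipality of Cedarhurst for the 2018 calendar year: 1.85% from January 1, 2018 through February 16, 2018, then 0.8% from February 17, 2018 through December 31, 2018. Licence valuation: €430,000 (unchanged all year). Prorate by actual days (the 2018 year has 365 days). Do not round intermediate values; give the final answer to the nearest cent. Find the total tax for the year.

€4,021.38

January 1 – February 16, 2018: 47 days at 1.85% → €430,000 × 1.85% × 47/365 = €1,024.3425
February 17 – December 31, 2018: 318 days at 0.8% → €430,000 × 0.8% × 318/365 = €2,997.0411
Total = €4,021.3836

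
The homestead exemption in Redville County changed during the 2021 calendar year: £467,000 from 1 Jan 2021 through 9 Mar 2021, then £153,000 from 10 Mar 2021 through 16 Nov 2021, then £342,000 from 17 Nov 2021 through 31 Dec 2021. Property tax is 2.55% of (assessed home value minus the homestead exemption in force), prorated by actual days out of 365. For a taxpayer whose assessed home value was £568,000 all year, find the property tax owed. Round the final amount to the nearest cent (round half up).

1 Jan – 9 Mar 2021: 68 days, exemption £467,000 → (£568,000 − £467,000) × 2.55% × 68/365 = £479.8192
10 Mar – 16 Nov 2021: 252 days, exemption £153,000 → (£568,000 − £153,000) × 2.55% × 252/365 = £7,306.2740
17 Nov – 31 Dec 2021: 45 days, exemption £342,000 → (£568,000 − £342,000) × 2.55% × 45/365 = £710.5068
Total = £8,496.6000

£8,496.60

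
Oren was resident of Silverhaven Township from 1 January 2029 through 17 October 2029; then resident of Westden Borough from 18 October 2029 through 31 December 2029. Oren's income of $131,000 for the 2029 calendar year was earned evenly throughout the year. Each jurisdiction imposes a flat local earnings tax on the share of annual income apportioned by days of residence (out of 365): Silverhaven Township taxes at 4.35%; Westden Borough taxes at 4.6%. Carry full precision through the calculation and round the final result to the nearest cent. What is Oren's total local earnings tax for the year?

$5,765.79

Silverhaven Township, 1 January – 17 October 2029: 290 days → $131,000 × 4.35% × 290/365 = $4,527.5753
Westden Borough, 18 October – 31 December 2029: 75 days → $131,000 × 4.6% × 75/365 = $1,238.2192
Total = $5,765.7945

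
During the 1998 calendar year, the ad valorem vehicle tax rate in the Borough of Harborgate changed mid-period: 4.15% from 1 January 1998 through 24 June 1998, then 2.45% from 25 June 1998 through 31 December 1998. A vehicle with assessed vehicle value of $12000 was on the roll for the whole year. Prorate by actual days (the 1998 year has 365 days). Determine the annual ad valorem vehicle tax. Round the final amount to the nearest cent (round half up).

1 January – 24 June 1998: 175 days at 4.15% → $12000 × 4.15% × 175/365 = $238.7671
25 June – 31 December 1998: 190 days at 2.45% → $12000 × 2.45% × 190/365 = $153.0411
Total = $391.8082

$391.81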